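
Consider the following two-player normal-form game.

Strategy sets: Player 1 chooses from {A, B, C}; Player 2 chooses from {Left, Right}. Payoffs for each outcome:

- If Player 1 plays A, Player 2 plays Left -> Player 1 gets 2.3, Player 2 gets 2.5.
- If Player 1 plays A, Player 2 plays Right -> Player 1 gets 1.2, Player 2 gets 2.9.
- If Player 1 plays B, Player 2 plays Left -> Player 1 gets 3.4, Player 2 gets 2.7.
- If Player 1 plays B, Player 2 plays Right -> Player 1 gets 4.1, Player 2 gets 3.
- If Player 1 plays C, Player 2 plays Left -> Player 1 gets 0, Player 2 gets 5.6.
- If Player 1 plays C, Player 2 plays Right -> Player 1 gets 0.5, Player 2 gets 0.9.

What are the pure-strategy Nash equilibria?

(B, Right)

Player 1 against Left: payoffs 2.3, 3.4, 0 → best response B.
Player 1 against Right: payoffs 1.2, 4.1, 0.5 → best response B.
Player 2 against A: payoffs 2.5, 2.9 → best response Right.
Player 2 against B: payoffs 2.7, 3 → best response Right.
Player 2 against C: payoffs 5.6, 0.9 → best response Left.
Mutual best responses: (B, Right).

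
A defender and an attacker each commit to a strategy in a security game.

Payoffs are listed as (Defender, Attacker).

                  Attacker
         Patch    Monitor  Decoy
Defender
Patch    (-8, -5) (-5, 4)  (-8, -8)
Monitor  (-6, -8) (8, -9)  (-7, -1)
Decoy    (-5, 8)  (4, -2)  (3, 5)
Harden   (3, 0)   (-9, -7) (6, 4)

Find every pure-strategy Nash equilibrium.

(Patch, Patch): Defender can switch to Monitor (-8 → -6). Not NE.
(Patch, Monitor): Defender can switch to Monitor (-5 → 8). Not NE.
(Patch, Decoy): Defender can switch to Monitor (-8 → -7). Not NE.
(Monitor, Patch): Defender can switch to Decoy (-6 → -5). Not NE.
(Monitor, Monitor): Attacker can switch to Patch (-9 → -8). Not NE.
(Monitor, Decoy): Defender can switch to Decoy (-7 → 3). Not NE.
(Harden, Decoy): Defender gets 6, best alternative 3; Attacker gets 4, best alternative 0. No profitable deviation — NE.
(The remaining 5 profiles each have a profitable deviation by the same check.)

(Harden, Decoy)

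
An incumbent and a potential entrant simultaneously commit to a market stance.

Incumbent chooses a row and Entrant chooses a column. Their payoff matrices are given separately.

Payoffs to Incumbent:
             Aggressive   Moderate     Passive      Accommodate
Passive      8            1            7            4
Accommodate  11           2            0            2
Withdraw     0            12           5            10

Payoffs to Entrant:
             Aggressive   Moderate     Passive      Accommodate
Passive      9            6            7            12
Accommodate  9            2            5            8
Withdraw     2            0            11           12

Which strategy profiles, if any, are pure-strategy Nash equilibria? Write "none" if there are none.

Incumbent against Aggressive: payoffs 8, 11, 0 → best response Accommodate.
Incumbent against Moderate: payoffs 1, 2, 12 → best response Withdraw.
Incumbent against Passive: payoffs 7, 0, 5 → best response Passive.
Incumbent against Accommodate: payoffs 4, 2, 10 → best response Withdraw.
Entrant against Passive: payoffs 9, 6, 7, 12 → best response Accommodate.
Entrant against Accommodate: payoffs 9, 2, 5, 8 → best response Aggressive.
Entrant against Withdraw: payoffs 2, 0, 11, 12 → best response Accommodate.
Mutual best responses: (Accommodate, Aggressive); (Withdraw, Accommodate).

Pure-strategy Nash equilibria: (Accommodate, Aggressive) and (Withdraw, Accommodate)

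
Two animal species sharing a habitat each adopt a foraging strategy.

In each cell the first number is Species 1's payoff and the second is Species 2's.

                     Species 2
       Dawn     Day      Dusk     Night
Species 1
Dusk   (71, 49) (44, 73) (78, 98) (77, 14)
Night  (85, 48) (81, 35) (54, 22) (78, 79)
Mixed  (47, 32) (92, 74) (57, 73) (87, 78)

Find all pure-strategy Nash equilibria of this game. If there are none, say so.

The pure Nash equilibria are (Dusk, Dusk) and (Mixed, Night).

(Dusk, Dawn): Species 1 can switch to Night (71 → 85). Not NE.
(Dusk, Day): Species 1 can switch to Night (44 → 81). Not NE.
(Dusk, Dusk): Species 1 gets 78, best alternative 57; Species 2 gets 98, best alternative 73. No profitable deviation — NE.
(Dusk, Night): Species 1 can switch to Night (77 → 78). Not NE.
(Night, Dawn): Species 2 can switch to Night (48 → 79). Not NE.
(Night, Day): Species 1 can switch to Mixed (81 → 92). Not NE.
(Night, Dusk): Species 1 can switch to Dusk (54 → 78). Not NE.
(Night, Night): Species 1 can switch to Mixed (78 → 87). Not NE.
(Mixed, Dawn): Species 1 can switch to Dusk (47 → 71). Not NE.
(Mixed, Day): Species 2 can switch to Night (74 → 78). Not NE.
(Mixed, Dusk): Species 1 can switch to Dusk (57 → 78). Not NE.
(Mixed, Night): Species 1 gets 87, best alternative 78; Species 2 gets 78, best alternative 74. No profitable deviation — NE.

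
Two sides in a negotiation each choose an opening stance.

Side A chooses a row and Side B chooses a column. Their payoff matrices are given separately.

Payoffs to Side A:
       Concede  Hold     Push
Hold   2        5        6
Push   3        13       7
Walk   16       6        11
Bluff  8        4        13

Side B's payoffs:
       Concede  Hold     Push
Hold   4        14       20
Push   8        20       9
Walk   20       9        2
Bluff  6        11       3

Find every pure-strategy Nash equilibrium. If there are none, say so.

Side A against Concede: payoffs 2, 3, 16, 8 → best response Walk.
Side A against Hold: payoffs 5, 13, 6, 4 → best response Push.
Side A against Push: payoffs 6, 7, 11, 13 → best response Bluff.
Side B against Hold: payoffs 4, 14, 20 → best response Push.
Side B against Push: payoffs 8, 20, 9 → best response Hold.
Side B against Walk: payoffs 20, 9, 2 → best response Concede.
Side B against Bluff: payoffs 6, 11, 3 → best response Hold.
Mutual best responses: (Push, Hold); (Walk, Concede).

Pure-strategy Nash equilibria: (Push, Hold), (Walk, Concede)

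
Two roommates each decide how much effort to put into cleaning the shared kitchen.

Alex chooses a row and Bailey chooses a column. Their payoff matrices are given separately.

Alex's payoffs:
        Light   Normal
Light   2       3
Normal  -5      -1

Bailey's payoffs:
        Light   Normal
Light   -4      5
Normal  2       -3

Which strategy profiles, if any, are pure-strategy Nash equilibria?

(Light, Normal)

For each player, find the best response to each opponent profile; mutual best responses are the pure NE.
Alex against Light: payoffs 2, -5 → best response Light.
Alex against Normal: payoffs 3, -1 → best response Light.
Bailey against Light: payoffs -4, 5 → best response Normal.
Bailey against Normal: payoffs 2, -3 → best response Light.
Mutual best responses: (Light, Normal).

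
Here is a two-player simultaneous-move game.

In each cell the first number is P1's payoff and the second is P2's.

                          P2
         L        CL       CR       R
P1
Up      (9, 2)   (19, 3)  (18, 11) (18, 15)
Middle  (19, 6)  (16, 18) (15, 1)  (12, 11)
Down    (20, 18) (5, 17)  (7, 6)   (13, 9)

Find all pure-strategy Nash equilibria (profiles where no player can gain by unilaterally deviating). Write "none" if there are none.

For each strategy profile, look for a profitable unilateral deviation.
(Up, L): P1 can switch to Middle (9 → 19). Not NE.
(Up, CL): P2 can switch to CR (3 → 11). Not NE.
(Up, CR): P2 can switch to R (11 → 15). Not NE.
(Up, R): P1 gets 18, best alternative 13; P2 gets 15, best alternative 11. No profitable deviation — NE.
(Middle, L): P1 can switch to Down (19 → 20). Not NE.
(Middle, CL): P1 can switch to Up (16 → 19). Not NE.
(Middle, CR): P1 can switch to Up (15 → 18). Not NE.
(Middle, R): P1 can switch to Up (12 → 18). Not NE.
(Down, L): P1 gets 20, best alternative 19; P2 gets 18, best alternative 17. No profitable deviation — NE.
(Down, CL): P1 can switch to Up (5 → 19). Not NE.
(Down, CR): P1 can switch to Up (7 → 18). Not NE.
(Down, R): P1 can switch to Up (13 → 18). Not NE.

Pure-strategy Nash equilibria: (Up, R); (Down, L)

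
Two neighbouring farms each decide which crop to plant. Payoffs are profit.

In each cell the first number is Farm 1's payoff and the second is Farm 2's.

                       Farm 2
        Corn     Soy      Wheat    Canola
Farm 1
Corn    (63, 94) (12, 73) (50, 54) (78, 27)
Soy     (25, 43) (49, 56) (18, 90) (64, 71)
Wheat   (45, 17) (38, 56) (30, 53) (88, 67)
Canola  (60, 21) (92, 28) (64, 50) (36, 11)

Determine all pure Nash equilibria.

Pure-strategy Nash equilibria: (Corn, Corn) and (Wheat, Canola) and (Canola, Wheat)

Check each profile: it is a Nash equilibrium iff no player can strictly gain by switching unilaterally.
(Corn, Corn): Farm 1 gets 63, best alternative 60; Farm 2 gets 94, best alternative 73. No profitable deviation — NE.
(Corn, Soy): Farm 1 can switch to Soy (12 → 49). Not NE.
(Corn, Wheat): Farm 1 can switch to Canola (50 → 64). Not NE.
(Corn, Canola): Farm 1 can switch to Wheat (78 → 88). Not NE.
(Soy, Corn): Farm 1 can switch to Corn (25 → 63). Not NE.
(Soy, Soy): Farm 1 can switch to Canola (49 → 92). Not NE.
(Soy, Wheat): Farm 1 can switch to Corn (18 → 50). Not NE.
(Soy, Canola): Farm 1 can switch to Corn (64 → 78). Not NE.
(Wheat, Corn): Farm 1 can switch to Corn (45 → 63). Not NE.
(Wheat, Soy): Farm 1 can switch to Soy (38 → 49). Not NE.
(Wheat, Wheat): Farm 1 can switch to Corn (30 → 50). Not NE.
(Wheat, Canola): Farm 1 gets 88, best alternative 78; Farm 2 gets 67, best alternative 56. No profitable deviation — NE.
(Canola, Corn): Farm 1 can switch to Corn (60 → 63). Not NE.
(Canola, Soy): Farm 2 can switch to Wheat (28 → 50). Not NE.
(Canola, Wheat): Farm 1 gets 64, best alternative 50; Farm 2 gets 50, best alternative 28. No profitable deviation — NE.
(The remaining 1 profile has a profitable deviation by the same check.)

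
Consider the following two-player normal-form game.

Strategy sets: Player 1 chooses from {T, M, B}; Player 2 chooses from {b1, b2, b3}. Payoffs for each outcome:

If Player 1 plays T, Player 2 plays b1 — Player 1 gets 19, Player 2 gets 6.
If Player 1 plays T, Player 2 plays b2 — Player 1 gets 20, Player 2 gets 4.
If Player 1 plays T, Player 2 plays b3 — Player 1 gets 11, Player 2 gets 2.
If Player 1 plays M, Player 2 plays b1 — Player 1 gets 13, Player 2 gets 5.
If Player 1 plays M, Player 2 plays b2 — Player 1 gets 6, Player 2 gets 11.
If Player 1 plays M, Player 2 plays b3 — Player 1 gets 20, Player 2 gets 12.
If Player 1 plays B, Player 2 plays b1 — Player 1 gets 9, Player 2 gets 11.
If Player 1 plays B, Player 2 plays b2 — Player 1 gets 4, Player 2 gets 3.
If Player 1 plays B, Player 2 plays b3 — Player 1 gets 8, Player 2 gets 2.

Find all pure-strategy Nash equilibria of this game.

Pure-strategy Nash equilibria: (T, b1) and (M, b3)

Player 1 against b1: payoffs 19, 13, 9 → best response T.
Player 1 against b2: payoffs 20, 6, 4 → best response T.
Player 1 against b3: payoffs 11, 20, 8 → best response M.
Player 2 against T: payoffs 6, 4, 2 → best response b1.
Player 2 against M: payoffs 5, 11, 12 → best response b3.
Player 2 against B: payoffs 11, 3, 2 → best response b1.
Mutual best responses: (T, b1); (M, b3).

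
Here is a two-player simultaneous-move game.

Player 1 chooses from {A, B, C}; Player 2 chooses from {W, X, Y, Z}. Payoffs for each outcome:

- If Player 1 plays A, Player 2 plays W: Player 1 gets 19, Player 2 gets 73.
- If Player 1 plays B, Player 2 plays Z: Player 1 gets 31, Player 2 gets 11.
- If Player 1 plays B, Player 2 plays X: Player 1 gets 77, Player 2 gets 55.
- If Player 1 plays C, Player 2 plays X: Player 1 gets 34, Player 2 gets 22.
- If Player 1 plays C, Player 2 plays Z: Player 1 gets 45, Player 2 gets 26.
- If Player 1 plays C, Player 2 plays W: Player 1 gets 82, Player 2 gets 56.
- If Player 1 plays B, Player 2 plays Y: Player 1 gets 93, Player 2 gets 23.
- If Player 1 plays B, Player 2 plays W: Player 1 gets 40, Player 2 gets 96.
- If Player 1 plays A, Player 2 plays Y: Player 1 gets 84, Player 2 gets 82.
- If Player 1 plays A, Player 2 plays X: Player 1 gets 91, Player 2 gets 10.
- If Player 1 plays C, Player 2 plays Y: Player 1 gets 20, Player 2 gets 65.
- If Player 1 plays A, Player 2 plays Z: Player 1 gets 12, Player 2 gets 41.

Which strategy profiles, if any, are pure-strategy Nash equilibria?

Player 1 against W: payoffs 19, 40, 82 → best response C.
Player 1 against X: payoffs 91, 77, 34 → best response A.
Player 1 against Y: payoffs 84, 93, 20 → best response B.
Player 1 against Z: payoffs 12, 31, 45 → best response C.
Player 2 against A: payoffs 73, 10, 82, 41 → best response Y.
Player 2 against B: payoffs 96, 55, 23, 11 → best response W.
Player 2 against C: payoffs 56, 22, 65, 26 → best response Y.
No profile is a mutual best response for all players.

There is no pure-strategy Nash equilibrium.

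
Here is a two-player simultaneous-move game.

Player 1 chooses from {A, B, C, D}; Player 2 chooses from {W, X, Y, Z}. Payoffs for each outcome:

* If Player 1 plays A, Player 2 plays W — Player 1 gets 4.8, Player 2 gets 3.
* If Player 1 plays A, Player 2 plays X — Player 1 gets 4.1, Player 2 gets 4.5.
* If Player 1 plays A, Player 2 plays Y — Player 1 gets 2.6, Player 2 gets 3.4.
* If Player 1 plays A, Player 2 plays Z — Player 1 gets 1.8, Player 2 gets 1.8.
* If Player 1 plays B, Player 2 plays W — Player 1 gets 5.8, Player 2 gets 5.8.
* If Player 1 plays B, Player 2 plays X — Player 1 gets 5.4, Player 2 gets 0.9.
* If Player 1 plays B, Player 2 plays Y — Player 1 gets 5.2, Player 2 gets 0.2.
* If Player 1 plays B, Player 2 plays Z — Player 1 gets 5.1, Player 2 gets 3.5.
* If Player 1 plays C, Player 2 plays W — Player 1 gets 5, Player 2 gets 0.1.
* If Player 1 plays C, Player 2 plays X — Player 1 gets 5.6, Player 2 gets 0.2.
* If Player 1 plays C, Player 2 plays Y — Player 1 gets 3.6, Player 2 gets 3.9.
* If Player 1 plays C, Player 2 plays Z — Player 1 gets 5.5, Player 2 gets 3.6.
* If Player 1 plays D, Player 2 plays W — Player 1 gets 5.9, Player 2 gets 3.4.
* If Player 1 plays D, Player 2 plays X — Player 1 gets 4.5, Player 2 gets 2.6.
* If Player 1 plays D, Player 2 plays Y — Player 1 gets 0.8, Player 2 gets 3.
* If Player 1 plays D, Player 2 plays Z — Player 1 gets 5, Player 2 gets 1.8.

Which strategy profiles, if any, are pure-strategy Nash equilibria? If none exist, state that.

Player 1 against W: payoffs 4.8, 5.8, 5, 5.9 → best response D.
Player 1 against X: payoffs 4.1, 5.4, 5.6, 4.5 → best response C.
Player 1 against Y: payoffs 2.6, 5.2, 3.6, 0.8 → best response B.
Player 1 against Z: payoffs 1.8, 5.1, 5.5, 5 → best response C.
Player 2 against A: payoffs 3, 4.5, 3.4, 1.8 → best response X.
Player 2 against B: payoffs 5.8, 0.9, 0.2, 3.5 → best response W.
Player 2 against C: payoffs 0.1, 0.2, 3.9, 3.6 → best response Y.
Player 2 against D: payoffs 3.4, 2.6, 3, 1.8 → best response W.
Mutual best responses: (D, W).

Pure NE: (D, W)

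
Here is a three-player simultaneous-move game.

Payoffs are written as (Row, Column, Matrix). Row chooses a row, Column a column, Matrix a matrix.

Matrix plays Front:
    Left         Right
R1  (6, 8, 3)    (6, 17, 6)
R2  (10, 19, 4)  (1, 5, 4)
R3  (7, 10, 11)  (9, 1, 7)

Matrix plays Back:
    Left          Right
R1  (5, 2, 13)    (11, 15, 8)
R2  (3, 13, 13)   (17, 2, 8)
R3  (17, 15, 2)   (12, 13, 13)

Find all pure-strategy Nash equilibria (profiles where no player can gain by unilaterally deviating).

Row against (Left, Front): payoffs 6, 10, 7 → best response R2.
Row against (Left, Back): payoffs 5, 3, 17 → best response R3.
Row against (Right, Front): payoffs 6, 1, 9 → best response R3.
Row against (Right, Back): payoffs 11, 17, 12 → best response R2.
Column against (R1, Front): payoffs 8, 17 → best response Right.
Column against (R1, Back): payoffs 2, 15 → best response Right.
Column against (R2, Front): payoffs 19, 5 → best response Left.
Column against (R2, Back): payoffs 13, 2 → best response Left.
Column against (R3, Front): payoffs 10, 1 → best response Left.
Column against (R3, Back): payoffs 15, 13 → best response Left.
Matrix against (R1, Left): payoffs 3, 13 → best response Back.
Matrix against (R1, Right): payoffs 6, 8 → best response Back.
Matrix against (R2, Left): payoffs 4, 13 → best response Back.
Matrix against (R2, Right): payoffs 4, 8 → best response Back.
Matrix against (R3, Left): payoffs 11, 2 → best response Front.
Matrix against (R3, Right): payoffs 7, 13 → best response Back.
No profile is a mutual best response for all players.

This game has no pure Nash equilibrium.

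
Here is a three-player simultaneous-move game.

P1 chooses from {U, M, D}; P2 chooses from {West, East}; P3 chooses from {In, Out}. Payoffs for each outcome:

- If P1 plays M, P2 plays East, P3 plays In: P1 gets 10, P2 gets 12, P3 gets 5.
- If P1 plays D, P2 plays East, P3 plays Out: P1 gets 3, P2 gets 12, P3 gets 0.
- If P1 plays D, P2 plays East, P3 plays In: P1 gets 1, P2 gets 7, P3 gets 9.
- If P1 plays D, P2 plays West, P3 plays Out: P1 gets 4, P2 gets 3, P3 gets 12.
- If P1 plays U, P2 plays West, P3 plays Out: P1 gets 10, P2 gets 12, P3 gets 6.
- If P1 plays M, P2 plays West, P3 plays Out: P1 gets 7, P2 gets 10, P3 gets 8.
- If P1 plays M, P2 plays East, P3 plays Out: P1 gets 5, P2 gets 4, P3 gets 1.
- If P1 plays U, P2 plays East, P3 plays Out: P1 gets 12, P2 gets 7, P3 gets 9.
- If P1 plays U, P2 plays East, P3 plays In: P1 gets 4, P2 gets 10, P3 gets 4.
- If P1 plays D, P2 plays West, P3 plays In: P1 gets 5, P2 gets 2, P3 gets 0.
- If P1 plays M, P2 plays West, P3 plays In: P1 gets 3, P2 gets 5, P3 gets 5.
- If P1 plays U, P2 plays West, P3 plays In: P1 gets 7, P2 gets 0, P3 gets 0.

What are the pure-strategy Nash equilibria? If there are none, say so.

(U, West, Out) and (M, East, In)

For each strategy profile, look for a profitable unilateral deviation.
(U, West, In): P2 can switch to East (0 → 10). Not NE.
(U, West, Out): P1 gets 10, best alternative 7; P2 gets 12, best alternative 7; P3 gets 6, best alternative 0. No profitable deviation — NE.
(U, East, In): P1 can switch to M (4 → 10). Not NE.
(U, East, Out): P2 can switch to West (7 → 12). Not NE.
(M, West, In): P1 can switch to U (3 → 7). Not NE.
(M, West, Out): P1 can switch to U (7 → 10). Not NE.
(M, East, In): P1 gets 10, best alternative 4; P2 gets 12, best alternative 5; P3 gets 5, best alternative 1. No profitable deviation — NE.
(M, East, Out): P1 can switch to U (5 → 12). Not NE.
(D, West, In): P1 can switch to U (5 → 7). Not NE.
(D, West, Out): P1 can switch to U (4 → 10). Not NE.
(D, East, In): P1 can switch to U (1 → 4). Not NE.
(D, East, Out): P1 can switch to U (3 → 12). Not NE.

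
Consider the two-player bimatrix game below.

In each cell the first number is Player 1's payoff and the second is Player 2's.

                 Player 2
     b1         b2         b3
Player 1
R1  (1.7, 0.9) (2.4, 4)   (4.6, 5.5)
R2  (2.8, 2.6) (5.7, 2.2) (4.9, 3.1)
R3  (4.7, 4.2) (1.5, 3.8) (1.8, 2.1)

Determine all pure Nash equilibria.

The pure Nash equilibria are (R2, b3), (R3, b1).

Mark each player's best response to every combination of opponents' strategies; a profile where every player is best-responding is a pure Nash equilibrium.
Player 1 against b1: payoffs 1.7, 2.8, 4.7 → best response R3.
Player 1 against b2: payoffs 2.4, 5.7, 1.5 → best response R2.
Player 1 against b3: payoffs 4.6, 4.9, 1.8 → best response R2.
Player 2 against R1: payoffs 0.9, 4, 5.5 → best response b3.
Player 2 against R2: payoffs 2.6, 2.2, 3.1 → best response b3.
Player 2 against R3: payoffs 4.2, 3.8, 2.1 → best response b1.
Mutual best responses: (R2, b3); (R3, b1).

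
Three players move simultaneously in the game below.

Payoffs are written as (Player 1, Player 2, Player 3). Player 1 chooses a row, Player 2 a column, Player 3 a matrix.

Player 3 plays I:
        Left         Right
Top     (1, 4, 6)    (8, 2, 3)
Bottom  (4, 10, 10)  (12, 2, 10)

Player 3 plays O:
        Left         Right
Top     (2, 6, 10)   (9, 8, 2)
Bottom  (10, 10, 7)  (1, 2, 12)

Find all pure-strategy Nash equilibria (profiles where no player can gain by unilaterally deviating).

The unique pure-strategy Nash equilibrium is (Bottom, Left, I).

For each strategy profile, look for a profitable unilateral deviation.
(Top, Left, I): Player 1 can switch to Bottom (1 → 4). Not NE.
(Top, Left, O): Player 1 can switch to Bottom (2 → 10). Not NE.
(Top, Right, I): Player 1 can switch to Bottom (8 → 12). Not NE.
(Top, Right, O): Player 3 can switch to I (2 → 3). Not NE.
(Bottom, Left, I): Player 1 gets 4, best alternative 1; Player 2 gets 10, best alternative 2; Player 3 gets 10, best alternative 7. No profitable deviation — NE.
(Bottom, Left, O): Player 3 can switch to I (7 → 10). Not NE.
(Bottom, Right, I): Player 2 can switch to Left (2 → 10). Not NE.
(Bottom, Right, O): Player 1 can switch to Top (1 → 9). Not NE.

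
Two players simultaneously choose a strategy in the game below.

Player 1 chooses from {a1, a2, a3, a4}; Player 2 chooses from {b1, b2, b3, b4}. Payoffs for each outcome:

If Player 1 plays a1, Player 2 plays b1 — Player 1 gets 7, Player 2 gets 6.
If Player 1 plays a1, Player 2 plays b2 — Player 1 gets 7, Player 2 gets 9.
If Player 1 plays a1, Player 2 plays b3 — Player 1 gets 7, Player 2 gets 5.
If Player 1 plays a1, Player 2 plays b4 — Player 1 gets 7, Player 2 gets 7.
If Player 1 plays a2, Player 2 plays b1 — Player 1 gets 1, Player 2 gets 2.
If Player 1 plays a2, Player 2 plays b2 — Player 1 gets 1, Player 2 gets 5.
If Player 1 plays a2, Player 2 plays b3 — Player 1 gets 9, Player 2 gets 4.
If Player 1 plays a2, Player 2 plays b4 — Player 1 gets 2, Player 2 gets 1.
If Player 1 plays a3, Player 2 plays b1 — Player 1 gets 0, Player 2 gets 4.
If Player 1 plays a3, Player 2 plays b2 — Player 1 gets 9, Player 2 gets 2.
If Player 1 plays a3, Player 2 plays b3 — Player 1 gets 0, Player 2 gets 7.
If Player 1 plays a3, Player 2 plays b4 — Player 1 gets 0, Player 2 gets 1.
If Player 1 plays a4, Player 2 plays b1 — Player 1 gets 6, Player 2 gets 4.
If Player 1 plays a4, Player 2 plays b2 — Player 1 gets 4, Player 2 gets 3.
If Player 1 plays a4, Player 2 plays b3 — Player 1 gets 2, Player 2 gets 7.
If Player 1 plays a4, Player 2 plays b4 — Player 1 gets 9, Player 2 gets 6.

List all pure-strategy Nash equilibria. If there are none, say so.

none

(a1, b1): Player 2 can switch to b2 (6 → 9). Not NE.
(a1, b2): Player 1 can switch to a3 (7 → 9). Not NE.
(a1, b3): Player 1 can switch to a2 (7 → 9). Not NE.
(a1, b4): Player 1 can switch to a4 (7 → 9). Not NE.
(a2, b1): Player 1 can switch to a1 (1 → 7). Not NE.
(a2, b2): Player 1 can switch to a1 (1 → 7). Not NE.
(a2, b3): Player 2 can switch to b2 (4 → 5). Not NE.
(a2, b4): Player 1 can switch to a1 (2 → 7). Not NE.
(a3, b1): Player 1 can switch to a1 (0 → 7). Not NE.
(a3, b2): Player 2 can switch to b1 (2 → 4). Not NE.
(The remaining 6 profiles each have a profitable deviation by the same check.)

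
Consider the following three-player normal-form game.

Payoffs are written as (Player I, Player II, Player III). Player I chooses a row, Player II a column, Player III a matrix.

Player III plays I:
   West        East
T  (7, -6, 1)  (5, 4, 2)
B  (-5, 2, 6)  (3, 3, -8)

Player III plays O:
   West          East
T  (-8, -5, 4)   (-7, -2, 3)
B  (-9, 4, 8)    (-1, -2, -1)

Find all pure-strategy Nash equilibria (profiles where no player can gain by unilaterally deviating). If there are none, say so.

There is no pure-strategy Nash equilibrium.

For each strategy profile, look for a profitable unilateral deviation.
(T, West, I): Player II can switch to East (-6 → 4). Not NE.
(T, West, O): Player II can switch to East (-5 → -2). Not NE.
(T, East, I): Player III can switch to O (2 → 3). Not NE.
(T, East, O): Player I can switch to B (-7 → -1). Not NE.
(B, West, I): Player I can switch to T (-5 → 7). Not NE.
(B, West, O): Player I can switch to T (-9 → -8). Not NE.
(B, East, I): Player I can switch to T (3 → 5). Not NE.
(B, East, O): Player II can switch to West (-2 → 4). Not NE.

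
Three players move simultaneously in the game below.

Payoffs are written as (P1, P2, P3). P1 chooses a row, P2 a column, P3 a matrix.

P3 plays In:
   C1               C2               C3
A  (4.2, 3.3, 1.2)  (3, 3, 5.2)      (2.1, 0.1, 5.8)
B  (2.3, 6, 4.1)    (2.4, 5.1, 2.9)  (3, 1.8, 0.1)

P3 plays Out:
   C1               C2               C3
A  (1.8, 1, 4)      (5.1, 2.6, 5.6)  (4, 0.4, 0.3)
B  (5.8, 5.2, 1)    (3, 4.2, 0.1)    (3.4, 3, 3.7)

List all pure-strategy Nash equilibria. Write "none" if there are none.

(A, C1, In): P3 can switch to Out (1.2 → 4). Not NE.
(A, C1, Out): P1 can switch to B (1.8 → 5.8). Not NE.
(A, C2, In): P2 can switch to C1 (3 → 3.3). Not NE.
(A, C2, Out): P1 gets 5.1, best alternative 3; P2 gets 2.6, best alternative 1; P3 gets 5.6, best alternative 5.2. No profitable deviation — NE.
(A, C3, In): P1 can switch to B (2.1 → 3). Not NE.
(A, C3, Out): P2 can switch to C1 (0.4 → 1). Not NE.
(B, C1, In): P1 can switch to A (2.3 → 4.2). Not NE.
(B, C1, Out): P3 can switch to In (1 → 4.1). Not NE.
(B, C2, In): P1 can switch to A (2.4 → 3). Not NE.
(B, C2, Out): P1 can switch to A (3 → 5.1). Not NE.
(B, C3, In): P2 can switch to C1 (1.8 → 6). Not NE.
(B, C3, Out): P1 can switch to A (3.4 → 4). Not NE.

Pure NE: (A, C2, Out)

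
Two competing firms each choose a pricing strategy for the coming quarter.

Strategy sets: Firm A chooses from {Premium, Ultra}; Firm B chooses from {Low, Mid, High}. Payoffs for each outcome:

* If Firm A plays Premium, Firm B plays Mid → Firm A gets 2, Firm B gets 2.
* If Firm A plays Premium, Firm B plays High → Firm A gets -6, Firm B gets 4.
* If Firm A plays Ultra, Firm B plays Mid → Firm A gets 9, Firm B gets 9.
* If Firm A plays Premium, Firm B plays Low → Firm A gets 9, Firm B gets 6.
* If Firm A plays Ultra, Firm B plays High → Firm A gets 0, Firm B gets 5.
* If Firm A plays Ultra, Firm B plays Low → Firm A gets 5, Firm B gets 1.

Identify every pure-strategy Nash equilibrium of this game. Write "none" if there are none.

(Premium, Low): Firm A gets 9, best alternative 5; Firm B gets 6, best alternative 4. No profitable deviation — NE.
(Premium, Mid): Firm A can switch to Ultra (2 → 9). Not NE.
(Premium, High): Firm A can switch to Ultra (-6 → 0). Not NE.
(Ultra, Low): Firm A can switch to Premium (5 → 9). Not NE.
(Ultra, Mid): Firm A gets 9, best alternative 2; Firm B gets 9, best alternative 5. No profitable deviation — NE.
(Ultra, High): Firm B can switch to Mid (5 → 9). Not NE.

Pure-strategy Nash equilibria: (Premium, Low), (Ultra, Mid)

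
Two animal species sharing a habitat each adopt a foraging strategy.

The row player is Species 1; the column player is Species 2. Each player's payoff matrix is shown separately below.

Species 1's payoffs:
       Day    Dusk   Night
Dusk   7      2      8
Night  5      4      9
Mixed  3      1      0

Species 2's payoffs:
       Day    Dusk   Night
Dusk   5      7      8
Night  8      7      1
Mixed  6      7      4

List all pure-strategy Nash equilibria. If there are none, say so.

No pure-strategy Nash equilibrium.

Species 1 against Day: payoffs 7, 5, 3 → best response Dusk.
Species 1 against Dusk: payoffs 2, 4, 1 → best response Night.
Species 1 against Night: payoffs 8, 9, 0 → best response Night.
Species 2 against Dusk: payoffs 5, 7, 8 → best response Night.
Species 2 against Night: payoffs 8, 7, 1 → best response Day.
Species 2 against Mixed: payoffs 6, 7, 4 → best response Dusk.
No profile is a mutual best response for all players.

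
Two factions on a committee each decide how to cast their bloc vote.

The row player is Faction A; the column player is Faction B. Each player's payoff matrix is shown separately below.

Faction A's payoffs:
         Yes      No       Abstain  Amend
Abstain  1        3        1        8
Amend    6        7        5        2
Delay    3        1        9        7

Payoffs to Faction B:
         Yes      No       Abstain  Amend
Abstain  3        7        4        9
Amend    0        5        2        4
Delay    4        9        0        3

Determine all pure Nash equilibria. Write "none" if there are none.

Faction A against Yes: payoffs 1, 6, 3 → best response Amend.
Faction A against No: payoffs 3, 7, 1 → best response Amend.
Faction A against Abstain: payoffs 1, 5, 9 → best response Delay.
Faction A against Amend: payoffs 8, 2, 7 → best response Abstain.
Faction B against Abstain: payoffs 3, 7, 4, 9 → best response Amend.
Faction B against Amend: payoffs 0, 5, 2, 4 → best response No.
Faction B against Delay: payoffs 4, 9, 0, 3 → best response No.
Mutual best responses: (Abstain, Amend); (Amend, No).

The pure Nash equilibria are (Abstain, Amend), (Amend, No).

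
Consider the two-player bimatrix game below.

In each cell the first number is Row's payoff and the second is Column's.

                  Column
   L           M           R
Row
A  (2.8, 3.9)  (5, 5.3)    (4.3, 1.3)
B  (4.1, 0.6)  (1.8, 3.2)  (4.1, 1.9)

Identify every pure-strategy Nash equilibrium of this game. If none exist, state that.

Row against L: payoffs 2.8, 4.1 → best response B.
Row against M: payoffs 5, 1.8 → best response A.
Row against R: payoffs 4.3, 4.1 → best response A.
Column against A: payoffs 3.9, 5.3, 1.3 → best response M.
Column against B: payoffs 0.6, 3.2, 1.9 → best response M.
Mutual best responses: (A, M).

The unique pure-strategy Nash equilibrium is (A, M).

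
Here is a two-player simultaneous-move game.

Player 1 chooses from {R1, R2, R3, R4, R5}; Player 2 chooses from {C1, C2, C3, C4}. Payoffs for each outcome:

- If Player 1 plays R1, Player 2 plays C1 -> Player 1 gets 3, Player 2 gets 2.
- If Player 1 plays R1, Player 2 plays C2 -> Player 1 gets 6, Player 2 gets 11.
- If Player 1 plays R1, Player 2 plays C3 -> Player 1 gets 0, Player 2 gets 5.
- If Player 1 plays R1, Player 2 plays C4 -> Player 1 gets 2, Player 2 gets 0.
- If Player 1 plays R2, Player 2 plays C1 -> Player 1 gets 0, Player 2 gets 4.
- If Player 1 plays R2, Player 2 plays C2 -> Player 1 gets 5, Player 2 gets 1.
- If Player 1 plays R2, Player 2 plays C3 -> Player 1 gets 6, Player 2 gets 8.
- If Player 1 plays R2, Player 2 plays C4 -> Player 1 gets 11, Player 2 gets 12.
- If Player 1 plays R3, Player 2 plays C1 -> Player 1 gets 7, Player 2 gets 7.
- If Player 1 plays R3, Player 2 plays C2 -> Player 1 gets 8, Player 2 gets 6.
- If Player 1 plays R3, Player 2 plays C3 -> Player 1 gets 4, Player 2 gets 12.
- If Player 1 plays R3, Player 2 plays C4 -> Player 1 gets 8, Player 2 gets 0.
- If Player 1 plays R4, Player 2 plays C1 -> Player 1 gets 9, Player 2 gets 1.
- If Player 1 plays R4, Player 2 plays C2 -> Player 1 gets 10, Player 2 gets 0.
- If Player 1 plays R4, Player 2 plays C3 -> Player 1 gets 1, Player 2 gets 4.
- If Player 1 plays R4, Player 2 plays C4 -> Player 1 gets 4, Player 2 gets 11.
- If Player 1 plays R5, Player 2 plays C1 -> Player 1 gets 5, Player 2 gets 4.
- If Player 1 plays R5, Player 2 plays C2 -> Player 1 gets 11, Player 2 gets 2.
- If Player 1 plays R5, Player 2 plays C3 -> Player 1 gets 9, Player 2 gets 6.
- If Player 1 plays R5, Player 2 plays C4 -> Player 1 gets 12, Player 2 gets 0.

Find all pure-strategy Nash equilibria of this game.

(R5, C3)

Mark each player's best response to every combination of opponents' strategies; a profile where every player is best-responding is a pure Nash equilibrium.
Player 1 against C1: payoffs 3, 0, 7, 9, 5 → best response R4.
Player 1 against C2: payoffs 6, 5, 8, 10, 11 → best response R5.
Player 1 against C3: payoffs 0, 6, 4, 1, 9 → best response R5.
Player 1 against C4: payoffs 2, 11, 8, 4, 12 → best response R5.
Player 2 against R1: payoffs 2, 11, 5, 0 → best response C2.
Player 2 against R2: payoffs 4, 1, 8, 12 → best response C4.
Player 2 against R3: payoffs 7, 6, 12, 0 → best response C3.
Player 2 against R4: payoffs 1, 0, 4, 11 → best response C4.
Player 2 against R5: payoffs 4, 2, 6, 0 → best response C3.
Mutual best responses: (R5, C3).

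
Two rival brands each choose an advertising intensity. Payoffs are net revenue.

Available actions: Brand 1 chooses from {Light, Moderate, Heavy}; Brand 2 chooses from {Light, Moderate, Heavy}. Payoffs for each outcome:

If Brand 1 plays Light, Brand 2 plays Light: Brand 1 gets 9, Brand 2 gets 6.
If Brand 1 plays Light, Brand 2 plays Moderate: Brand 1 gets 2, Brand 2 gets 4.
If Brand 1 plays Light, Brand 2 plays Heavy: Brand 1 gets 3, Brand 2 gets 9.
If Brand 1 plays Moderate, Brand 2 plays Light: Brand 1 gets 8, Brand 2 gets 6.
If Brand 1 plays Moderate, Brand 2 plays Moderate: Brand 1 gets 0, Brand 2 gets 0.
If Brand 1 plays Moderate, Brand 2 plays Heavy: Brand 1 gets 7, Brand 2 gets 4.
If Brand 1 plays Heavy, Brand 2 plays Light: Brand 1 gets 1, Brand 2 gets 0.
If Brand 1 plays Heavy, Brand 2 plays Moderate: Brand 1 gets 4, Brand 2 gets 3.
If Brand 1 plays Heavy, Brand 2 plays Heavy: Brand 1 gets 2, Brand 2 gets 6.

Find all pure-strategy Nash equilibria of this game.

none

(Light, Light): Brand 2 can switch to Heavy (6 → 9). Not NE.
(Light, Moderate): Brand 1 can switch to Heavy (2 → 4). Not NE.
(Light, Heavy): Brand 1 can switch to Moderate (3 → 7). Not NE.
(Moderate, Light): Brand 1 can switch to Light (8 → 9). Not NE.
(Moderate, Moderate): Brand 1 can switch to Light (0 → 2). Not NE.
(Moderate, Heavy): Brand 2 can switch to Light (4 → 6). Not NE.
(Heavy, Light): Brand 1 can switch to Light (1 → 9). Not NE.
(Heavy, Moderate): Brand 2 can switch to Heavy (3 → 6). Not NE.
(Heavy, Heavy): Brand 1 can switch to Light (2 → 3). Not NE.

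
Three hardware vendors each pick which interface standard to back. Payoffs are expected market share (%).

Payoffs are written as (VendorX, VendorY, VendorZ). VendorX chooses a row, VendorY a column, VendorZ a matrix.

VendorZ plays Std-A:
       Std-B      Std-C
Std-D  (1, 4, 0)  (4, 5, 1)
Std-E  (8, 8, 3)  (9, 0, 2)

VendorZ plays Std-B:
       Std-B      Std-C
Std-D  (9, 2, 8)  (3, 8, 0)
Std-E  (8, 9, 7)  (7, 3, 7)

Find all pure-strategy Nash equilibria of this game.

(Std-D, Std-B, Std-A): VendorX can switch to Std-E (1 → 8). Not NE.
(Std-D, Std-B, Std-B): VendorY can switch to Std-C (2 → 8). Not NE.
(Std-D, Std-C, Std-A): VendorX can switch to Std-E (4 → 9). Not NE.
(Std-D, Std-C, Std-B): VendorX can switch to Std-E (3 → 7). Not NE.
(Std-E, Std-B, Std-A): VendorZ can switch to Std-B (3 → 7). Not NE.
(Std-E, Std-B, Std-B): VendorX can switch to Std-D (8 → 9). Not NE.
(Std-E, Std-C, Std-A): VendorY can switch to Std-B (0 → 8). Not NE.
(Std-E, Std-C, Std-B): VendorY can switch to Std-B (3 → 9). Not NE.

none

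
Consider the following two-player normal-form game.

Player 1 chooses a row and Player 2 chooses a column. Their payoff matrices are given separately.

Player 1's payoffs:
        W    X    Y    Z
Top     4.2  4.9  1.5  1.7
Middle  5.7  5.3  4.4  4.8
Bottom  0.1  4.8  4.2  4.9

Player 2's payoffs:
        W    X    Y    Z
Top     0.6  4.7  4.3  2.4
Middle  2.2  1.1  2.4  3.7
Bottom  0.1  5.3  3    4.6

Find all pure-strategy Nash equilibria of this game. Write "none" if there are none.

This game has no pure Nash equilibrium.

Player 1 against W: payoffs 4.2, 5.7, 0.1 → best response Middle.
Player 1 against X: payoffs 4.9, 5.3, 4.8 → best response Middle.
Player 1 against Y: payoffs 1.5, 4.4, 4.2 → best response Middle.
Player 1 against Z: payoffs 1.7, 4.8, 4.9 → best response Bottom.
Player 2 against Top: payoffs 0.6, 4.7, 4.3, 2.4 → best response X.
Player 2 against Middle: payoffs 2.2, 1.1, 2.4, 3.7 → best response Z.
Player 2 against Bottom: payoffs 0.1, 5.3, 3, 4.6 → best response X.
No profile is a mutual best response for all players.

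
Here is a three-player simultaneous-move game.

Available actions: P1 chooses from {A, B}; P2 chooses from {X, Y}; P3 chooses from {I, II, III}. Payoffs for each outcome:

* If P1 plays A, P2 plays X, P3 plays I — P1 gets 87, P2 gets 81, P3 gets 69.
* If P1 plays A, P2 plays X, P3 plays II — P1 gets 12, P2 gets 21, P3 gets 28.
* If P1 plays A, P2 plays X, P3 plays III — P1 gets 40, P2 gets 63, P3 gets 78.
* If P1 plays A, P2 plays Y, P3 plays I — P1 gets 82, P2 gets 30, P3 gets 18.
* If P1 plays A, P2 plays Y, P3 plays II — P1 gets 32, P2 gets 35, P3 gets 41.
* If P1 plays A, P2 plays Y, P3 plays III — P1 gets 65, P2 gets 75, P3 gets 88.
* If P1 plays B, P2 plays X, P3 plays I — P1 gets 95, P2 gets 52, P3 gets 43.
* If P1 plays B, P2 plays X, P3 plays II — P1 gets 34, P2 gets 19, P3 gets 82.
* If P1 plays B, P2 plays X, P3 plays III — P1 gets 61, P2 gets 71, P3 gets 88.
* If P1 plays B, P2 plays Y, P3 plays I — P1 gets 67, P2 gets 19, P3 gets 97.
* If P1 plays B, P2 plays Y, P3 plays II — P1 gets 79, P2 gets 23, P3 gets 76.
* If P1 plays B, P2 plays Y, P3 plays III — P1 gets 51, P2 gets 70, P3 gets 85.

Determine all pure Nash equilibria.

(A, Y, III); (B, X, III)

P1 against (X, I): payoffs 87, 95 → best response B.
P1 against (X, II): payoffs 12, 34 → best response B.
P1 against (X, III): payoffs 40, 61 → best response B.
P1 against (Y, I): payoffs 82, 67 → best response A.
P1 against (Y, II): payoffs 32, 79 → best response B.
P1 against (Y, III): payoffs 65, 51 → best response A.
P2 against (A, I): payoffs 81, 30 → best response X.
P2 against (A, II): payoffs 21, 35 → best response Y.
P2 against (A, III): payoffs 63, 75 → best response Y.
P2 against (B, I): payoffs 52, 19 → best response X.
P2 against (B, II): payoffs 19, 23 → best response Y.
P2 against (B, III): payoffs 71, 70 → best response X.
P3 against (A, X): payoffs 69, 28, 78 → best response III.
P3 against (A, Y): payoffs 18, 41, 88 → best response III.
P3 against (B, X): payoffs 43, 82, 88 → best response III.
P3 against (B, Y): payoffs 97, 76, 85 → best response I.
Mutual best responses: (A, Y, III); (B, X, III).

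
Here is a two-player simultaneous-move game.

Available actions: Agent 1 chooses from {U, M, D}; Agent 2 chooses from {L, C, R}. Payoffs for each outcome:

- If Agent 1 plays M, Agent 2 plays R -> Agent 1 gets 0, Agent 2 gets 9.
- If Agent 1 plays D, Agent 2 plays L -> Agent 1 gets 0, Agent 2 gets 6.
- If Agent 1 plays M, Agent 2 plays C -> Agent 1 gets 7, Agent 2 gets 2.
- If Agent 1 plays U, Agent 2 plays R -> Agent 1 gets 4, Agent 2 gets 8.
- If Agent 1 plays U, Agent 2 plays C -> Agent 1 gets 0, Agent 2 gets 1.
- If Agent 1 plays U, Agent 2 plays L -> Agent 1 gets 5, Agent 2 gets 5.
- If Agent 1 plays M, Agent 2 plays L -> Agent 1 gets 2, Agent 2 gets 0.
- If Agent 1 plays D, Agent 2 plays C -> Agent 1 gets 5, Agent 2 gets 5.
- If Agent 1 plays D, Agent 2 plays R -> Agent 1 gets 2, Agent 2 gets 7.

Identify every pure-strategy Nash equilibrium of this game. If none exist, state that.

(U, L): Agent 2 can switch to R (5 → 8). Not NE.
(U, C): Agent 1 can switch to M (0 → 7). Not NE.
(U, R): Agent 1 gets 4, best alternative 2; Agent 2 gets 8, best alternative 5. No profitable deviation — NE.
(M, L): Agent 1 can switch to U (2 → 5). Not NE.
(M, C): Agent 2 can switch to R (2 → 9). Not NE.
(M, R): Agent 1 can switch to U (0 → 4). Not NE.
(D, L): Agent 1 can switch to U (0 → 5). Not NE.
(D, C): Agent 1 can switch to M (5 → 7). Not NE.
(D, R): Agent 1 can switch to U (2 → 4). Not NE.

(U, R)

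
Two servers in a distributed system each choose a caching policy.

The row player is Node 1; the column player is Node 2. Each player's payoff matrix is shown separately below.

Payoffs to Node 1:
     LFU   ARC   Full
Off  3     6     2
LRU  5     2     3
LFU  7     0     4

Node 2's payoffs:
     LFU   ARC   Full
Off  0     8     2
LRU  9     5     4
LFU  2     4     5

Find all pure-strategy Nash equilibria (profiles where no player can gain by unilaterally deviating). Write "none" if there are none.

(Off, ARC) and (LFU, Full)

Check each profile: it is a Nash equilibrium iff no player can strictly gain by switching unilaterally.
(Off, LFU): Node 1 can switch to LRU (3 → 5). Not NE.
(Off, ARC): Node 1 gets 6, best alternative 2; Node 2 gets 8, best alternative 2. No profitable deviation — NE.
(Off, Full): Node 1 can switch to LRU (2 → 3). Not NE.
(LRU, LFU): Node 1 can switch to LFU (5 → 7). Not NE.
(LRU, ARC): Node 1 can switch to Off (2 → 6). Not NE.
(LRU, Full): Node 1 can switch to LFU (3 → 4). Not NE.
(LFU, LFU): Node 2 can switch to ARC (2 → 4). Not NE.
(LFU, ARC): Node 1 can switch to Off (0 → 6). Not NE.
(LFU, Full): Node 1 gets 4, best alternative 3; Node 2 gets 5, best alternative 4. No profitable deviation — NE.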